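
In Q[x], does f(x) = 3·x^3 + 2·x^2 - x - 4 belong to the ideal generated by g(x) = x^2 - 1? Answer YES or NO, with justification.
NO

In Q[x] the ideal (g) consists of all multiples of g, so f ∈ (g) iff g | f, i.e. iff the remainder of f on division by g is 0. Divide f by g (g is monic, so eliminate the leading term of the running remainder at each step):
  leading term 3·x^3: subtract (3·x)·g(x) = 3·x^3 - 3·x, leaving 2·x^2 + 2·x - 4
  leading term 2·x^2: subtract (2)·g(x) = 2·x^2 - 2, leaving 2·x - 2
The remainder r(x) = 2·x - 2 ≠ 0 (and deg r < deg g), so g ∤ f, i.e. f ∉ (g).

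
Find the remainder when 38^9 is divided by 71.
Use repeated squaring. Binary(9) = 1001. Walk through the bits of the exponent 9 left-to-right: at each bit after the leading one, square the running value, then multiply by 38 if the bit is 1 (always reducing mod 71):
  bit 1 = 1 (leading): start with 38.
  bit 2 = 0: square 38^2 = 1444 ≡ 24 (mod 71).
  bit 3 = 0: square 24^2 = 576 ≡ 8 (mod 71).
  bit 4 = 1: square 8^2 = 64; bit is 1, so multiply 64·38 = 2432 ≡ 18 (mod 71).
Final value: 38^9 ≡ 18 (mod 71).

Final answer: 18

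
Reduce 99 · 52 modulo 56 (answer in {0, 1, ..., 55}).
Reduce the factors first: 99 ≡ 43 (mod 56), so 99 · 52 ≡ 43 · 52 (mod 56). 43 · 52 = 2236. Dividing by 56: 2236 = 39·56 + 52. So (99 · 52) mod 56 = 52.

Final answer: 52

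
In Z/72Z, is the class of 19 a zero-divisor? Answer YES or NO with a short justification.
gcd(19, 72) = 1, so 19 is a unit in Z/72Z (it has a multiplicative inverse). A unit cannot be a zero-divisor: if 19·b ≡ 0 then multiplying both sides by 19^(−1) gives b ≡ 0. So 19 is not a zero-divisor.

Final answer: NO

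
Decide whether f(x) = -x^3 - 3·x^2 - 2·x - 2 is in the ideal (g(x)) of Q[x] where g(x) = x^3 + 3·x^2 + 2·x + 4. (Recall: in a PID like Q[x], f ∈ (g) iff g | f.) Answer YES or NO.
In Q[x] the ideal (g) consists of all multiples of g, so f ∈ (g) iff g | f, i.e. iff the remainder of f on division by g is 0. Divide f by g (g is monic, so eliminate the leading term of the running remainder at each step):
  leading term -x^3: subtract (-1)·g(x) = -x^3 - 3·x^2 - 2·x - 4, leaving 2
The remainder r(x) = 2 ≠ 0 (and deg r < deg g), so g ∤ f, i.e. f ∉ (g).

Final answer: NO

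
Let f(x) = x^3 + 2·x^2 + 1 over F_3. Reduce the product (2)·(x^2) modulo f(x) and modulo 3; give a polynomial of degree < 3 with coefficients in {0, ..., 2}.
a · b ≡ 2·x^2 (mod f(x))

Multiply as integer polynomials: a · b = 2·x^2. Reducing coefficients mod 3: a · b ≡ 2·x^2. This already has degree < 3, so no reduction by f is needed. Hence a · b ≡ 2·x^2 in F_3[x]/(f).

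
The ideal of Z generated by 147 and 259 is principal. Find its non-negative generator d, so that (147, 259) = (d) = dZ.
(147, 259) = (7); d = 7

In the PID Z, (a, b) is generated by gcd(a, b). Compute gcd(259, 147) with the extended Euclidean algorithm, tracking rows (r, s, t) with s·259 + t·147 = r:
  row A: (259, 1, 0)   [1·259 + 0·147 = 259]
  row B: (147, 0, 1)   [0·259 + 1·147 = 147]
  259 = 1·147 + 112   → row C = row A − 1·row B = (112, 1, −1)   [check: 1·259 − 1·147 = 112]
  147 = 1·112 + 35   → row D = row B − 1·row C = (35, −1, 2)   [check: −1·259 + 2·147 = 35]
  112 = 3·35 + 7   → row E = row C − 3·row D = (7, 4, −7)   [check: 4·259 − 7·147 = 7]
  35 = 5·7 + 0   → remainder 0, stop. gcd = 7 (last nonzero row E).
So gcd(147, 259) = 7, with Bézout identity 4·259 − 7·147 = 7. Containment (⊇): the Bézout identity exhibits 7 as an element of (147, 259), giving (7) ⊆ (147, 259). Containment (⊆): since 7 | 147 and 7 | 259 (147 = 7·21, 259 = 7·37), every Z-linear combination of 147 and 259 is divisible by 7, so (147, 259) ⊆ (7). Therefore (147, 259) = (7), d = 7.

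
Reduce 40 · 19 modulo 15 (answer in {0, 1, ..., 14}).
Reduce the factors first: 40 ≡ 10, 19 ≡ 4 (mod 15), so 40 · 19 ≡ 10 · 4 (mod 15). 10 · 4 = 40. Dividing by 15: 40 = 2·15 + 10. So (40 · 19) mod 15 = 10.

Final answer: 10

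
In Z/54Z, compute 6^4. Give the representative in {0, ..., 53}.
Use repeated squaring. Binary(4) = 100. Walk through the bits of the exponent 4 left-to-right: at each bit after the leading one, square the running value, then multiply by 6 if the bit is 1 (always reducing mod 54):
  bit 1 = 1 (leading): start with 6.
  bit 2 = 0: square 6^2 = 36 (mod 54).
  bit 3 = 0: square 36^2 = 1296 ≡ 0 (mod 54).
Final value: 6^4 ≡ 0 (mod 54).

Final answer: 0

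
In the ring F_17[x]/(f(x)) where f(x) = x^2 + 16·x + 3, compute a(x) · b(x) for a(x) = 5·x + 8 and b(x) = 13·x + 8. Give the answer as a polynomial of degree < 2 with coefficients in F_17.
Multiply as integer polynomials: a · b = 65·x^2 + 144·x + 64. Reducing coefficients mod 17: a · b ≡ 14·x^2 + 8·x + 13. Now divide by f(x) = x^2 + 16·x + 3 in F_17[x], eliminating the leading term at each step:
  leading term 14·x^2: subtract (14)·f(x) = 14·x^2 + 3·x + 8, leaving 5·x + 5 (coefficients mod 17)
The degree is now < 2, so this is the remainder. Hence a · b ≡ 5·x + 5 in F_17[x]/(f).

Final answer: a · b ≡ 5·x + 5 (mod f(x))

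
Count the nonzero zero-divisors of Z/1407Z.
Z/1407Z has 614 nonzero zero-divisors

In Z/1407Z each nonzero element is either a unit (gcd with 1407 is 1) or a zero-divisor (gcd > 1). The number of units is φ(1407): factorise 1407 = 3 · 7 · 67, so φ(1407) = (3 − 1) · (7 − 1) · (67 − 1) = 2 · 6 · 66 = 792. The nonzero elements number 1407 − 1 = 1406. Hence the nonzero zero-divisors number 1406 − 792 = 614.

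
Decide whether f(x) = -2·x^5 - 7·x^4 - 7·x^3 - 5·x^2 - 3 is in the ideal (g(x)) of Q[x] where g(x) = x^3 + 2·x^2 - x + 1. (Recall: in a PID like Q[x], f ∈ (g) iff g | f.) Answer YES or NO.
YES

In Q[x] the ideal (g) consists of all multiples of g, so f ∈ (g) iff g | f, i.e. iff the remainder of f on division by g is 0. Divide f by g (g is monic, so eliminate the leading term of the running remainder at each step):
  leading term -2·x^5: subtract (-2·x^2)·g(x) = -2·x^5 - 4·x^4 + 2·x^3 - 2·x^2, leaving -3·x^4 - 9·x^3 - 3·x^2 - 3
  leading term -3·x^4: subtract (-3·x)·g(x) = -3·x^4 - 6·x^3 + 3·x^2 - 3·x, leaving -3·x^3 - 6·x^2 + 3·x - 3
  leading term -3·x^3: subtract (-3)·g(x) = -3·x^3 - 6·x^2 + 3·x - 3, leaving 0
The remainder is 0, so f(x) = g(x) · h(x) with h(x) = -2·x^2 - 3·x - 3. Hence g | f, i.e. f ∈ (g).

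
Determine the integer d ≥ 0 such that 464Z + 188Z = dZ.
In the PID Z, (a, b) is generated by gcd(a, b). Compute gcd(464, 188) with the extended Euclidean algorithm, tracking rows (r, s, t) with s·464 + t·188 = r:
  row A: (464, 1, 0)   [1·464 + 0·188 = 464]
  row B: (188, 0, 1)   [0·464 + 1·188 = 188]
  464 = 2·188 + 88   → row C = row A − 2·row B = (88, 1, −2)   [check: 1·464 − 2·188 = 88]
  188 = 2·88 + 12   → row D = row B − 2·row C = (12, −2, 5)   [check: −2·464 + 5·188 = 12]
  88 = 7·12 + 4   → row E = row C − 7·row D = (4, 15, −37)   [check: 15·464 − 37·188 = 4]
  12 = 3·4 + 0   → remainder 0, stop. gcd = 4 (last nonzero row E).
So gcd(464, 188) = 4, with Bézout identity 15·464 − 37·188 = 4. Containment (⊇): the Bézout identity exhibits 4 as an element of (464, 188), giving (4) ⊆ (464, 188). Containment (⊆): since 4 | 464 and 4 | 188 (464 = 4·116, 188 = 4·47), every Z-linear combination of 464 and 188 is divisible by 4, so (464, 188) ⊆ (4). Therefore (464, 188) = (4), d = 4.

Final answer: (464, 188) = (4); d = 4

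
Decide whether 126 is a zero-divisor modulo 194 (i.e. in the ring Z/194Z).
gcd(126, 194) = 2 > 1, so 126 is not a unit in Z/194Z. In Z/nZ every nonzero non-unit is a zero-divisor: explicitly, take b = 194/gcd = 97 ≠ 0 (mod 194); then 126·97 = 12222 = 63·194, i.e. 126·97 ≡ 0 (mod 194). So 126 is a zero-divisor.

Final answer: YES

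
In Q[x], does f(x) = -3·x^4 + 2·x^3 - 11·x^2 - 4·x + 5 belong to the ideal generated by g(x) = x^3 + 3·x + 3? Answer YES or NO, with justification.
In Q[x] the ideal (g) consists of all multiples of g, so f ∈ (g) iff g | f, i.e. iff the remainder of f on division by g is 0. Divide f by g (g is monic, so eliminate the leading term of the running remainder at each step):
  leading term -3·x^4: subtract (-3·x)·g(x) = -3·x^4 - 9·x^2 - 9·x, leaving 2·x^3 - 2·x^2 + 5·x + 5
  leading term 2·x^3: subtract (2)·g(x) = 2·x^3 + 6·x + 6, leaving -2·x^2 - x - 1
The remainder r(x) = -2·x^2 - x - 1 ≠ 0 (and deg r < deg g), so g ∤ f, i.e. f ∉ (g).

Final answer: NO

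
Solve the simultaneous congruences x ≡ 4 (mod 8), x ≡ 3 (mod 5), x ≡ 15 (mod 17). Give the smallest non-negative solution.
x ≡ 508 (mod 680); the representative in [0, 680) is 508

The moduli 8, 5, 17 are pairwise coprime, so by the CRT there is a unique solution mod 8·5·17 = 680.
Solve by successive substitution. Start with x ≡ 4 (mod 8).
  Combine with x ≡ 3 (mod 5): write x = 4 + 8·t and require 4 + 8·t ≡ 3 (mod 5), i.e. 8·t ≡ 3 − 4 ≡ 4 (mod 5). Since 8^(−1) ≡ 2 (mod 5) (8 ≡ 3 (mod 5)), t ≡ 2·4 ≡ 3 (mod 5). So x ≡ 4 + 8·3 = 28 (mod 40).
  Combine with x ≡ 15 (mod 17): write x = 28 + 40·t and require 28 + 40·t ≡ 15 (mod 17), i.e. 40·t ≡ 15 − 28 ≡ 4 (mod 17). Since 40^(−1) ≡ 3 (mod 17) (40 ≡ 6 (mod 17)), t ≡ 3·4 ≡ 12 (mod 17). So x ≡ 28 + 40·12 = 508 (mod 680).
Unique solution in [0, 680): x = 508.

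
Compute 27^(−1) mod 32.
Apply the extended Euclidean algorithm to (32, 27), tracking rows (r, s, t) with s·32 + t·27 = r. Each division r_prev = q·r_cur + r_new produces the new row as (previous row) − q·(current row):
  row A: (32, 1, 0)   [1·32 + 0·27 = 32]
  row B: (27, 0, 1)   [0·32 + 1·27 = 27]
  32 = 1·27 + 5   → row C = row A − 1·row B = (5, 1, −1)   [check: 1·32 − 1·27 = 5]
  27 = 5·5 + 2   → row D = row B − 5·row C = (2, −5, 6)   [check: −5·32 + 6·27 = 2]
  5 = 2·2 + 1   → row E = row C − 2·row D = (1, 11, −13)   [check: 11·32 − 13·27 = 1]
  2 = 2·1 + 0   → remainder 0, stop. gcd = 1 (last nonzero row E).
The gcd is 1, so 27 is invertible mod 32. The last nonzero row gives 11·32 − 13·27 = 1, so t = −13. So 27^(−1) ≡ −13 ≡ 19 (mod 32). Verify: 27 · 19 = 513 ≡ 1 (mod 32). ✓

Final answer: 27^(−1) ≡ 19 (mod 32)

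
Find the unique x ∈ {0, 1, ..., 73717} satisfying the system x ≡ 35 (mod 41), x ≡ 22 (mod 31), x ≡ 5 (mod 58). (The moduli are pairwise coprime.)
The moduli 41, 31, 58 are pairwise coprime, so by the CRT there is a unique solution mod 41·31·58 = 73718.
Solve by successive substitution. Start with x ≡ 35 (mod 41).
  Combine with x ≡ 22 (mod 31): write x = 35 + 41·t and require 35 + 41·t ≡ 22 (mod 31), i.e. 41·t ≡ 22 − 35 ≡ 18 (mod 31). Since 41^(−1) ≡ 28 (mod 31) (41 ≡ 10 (mod 31)), t ≡ 28·18 ≡ 8 (mod 31). So x ≡ 35 + 41·8 = 363 (mod 1271).
  Combine with x ≡ 5 (mod 58): write x = 363 + 1271·t and require 363 + 1271·t ≡ 5 (mod 58), i.e. 1271·t ≡ 5 − 363 ≡ 48 (mod 58). Since 1271^(−1) ≡ 23 (mod 58) (1271 ≡ 53 (mod 58)), t ≡ 23·48 ≡ 2 (mod 58). So x ≡ 363 + 1271·2 = 2905 (mod 73718).
Unique solution in [0, 73718): x = 2905.

Final answer: x ≡ 2905 (mod 73718); the representative in [0, 73718) is 2905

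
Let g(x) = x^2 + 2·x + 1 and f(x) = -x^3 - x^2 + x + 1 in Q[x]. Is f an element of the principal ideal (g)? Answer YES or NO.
In Q[x] the ideal (g) consists of all multiples of g, so f ∈ (g) iff g | f, i.e. iff the remainder of f on division by g is 0. Divide f by g (g is monic, so eliminate the leading term of the running remainder at each step):
  leading term -x^3: subtract (-x)·g(x) = -x^3 - 2·x^2 - x, leaving x^2 + 2·x + 1
  leading term x^2: subtract (1)·g(x) = x^2 + 2·x + 1, leaving 0
The remainder is 0, so f(x) = g(x) · h(x) with h(x) = 1 - x. Hence g | f, i.e. f ∈ (g).

Final answer: YES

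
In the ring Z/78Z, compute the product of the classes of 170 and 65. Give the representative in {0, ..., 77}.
Reduce the factors first: 170 ≡ 14 (mod 78), so 170 · 65 ≡ 14 · 65 (mod 78). 14 · 65 = 910. Dividing by 78: 910 = 11·78 + 52. So (170 · 65) mod 78 = 52.

Final answer: 52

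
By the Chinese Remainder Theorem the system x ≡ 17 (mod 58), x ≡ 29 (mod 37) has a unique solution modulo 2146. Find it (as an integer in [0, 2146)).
x ≡ 1583 (mod 2146); the representative in [0, 2146) is 1583

The moduli 58, 37 are pairwise coprime, so by the CRT there is a unique solution mod 58·37 = 2146.
Solve by successive substitution. Start with x ≡ 17 (mod 58).
  Combine with x ≡ 29 (mod 37): write x = 17 + 58·t and require 17 + 58·t ≡ 29 (mod 37), i.e. 58·t ≡ 29 − 17 ≡ 12 (mod 37). Since 58^(−1) ≡ 30 (mod 37) (58 ≡ 21 (mod 37)), t ≡ 30·12 ≡ 27 (mod 37). So x ≡ 17 + 58·27 = 1583 (mod 2146).
Unique solution in [0, 2146): x = 1583.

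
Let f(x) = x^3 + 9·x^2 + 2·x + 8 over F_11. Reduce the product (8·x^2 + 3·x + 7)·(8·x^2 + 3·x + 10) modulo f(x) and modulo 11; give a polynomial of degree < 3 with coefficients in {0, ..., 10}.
a · b ≡ 6·x^2 + x + 4 (mod f(x))

Multiply as integer polynomials: a · b = 64·x^4 + 48·x^3 + 145·x^2 + 51·x + 70. Reducing coefficients mod 11: a · b ≡ 9·x^4 + 4·x^3 + 2·x^2 + 7·x + 4. Now divide by f(x) = x^3 + 9·x^2 + 2·x + 8 in F_11[x], eliminating the leading term at each step:
  leading term 9·x^4: subtract (9·x)·f(x) = 9·x^4 + 4·x^3 + 7·x^2 + 6·x, leaving 6·x^2 + x + 4 (coefficients mod 11)
The degree is now < 3, so this is the remainder. Hence a · b ≡ 6·x^2 + x + 4 in F_11[x]/(f).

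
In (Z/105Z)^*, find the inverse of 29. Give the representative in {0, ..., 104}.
29^(−1) ≡ 29 (mod 105)

Apply the extended Euclidean algorithm to (105, 29), tracking rows (r, s, t) with s·105 + t·29 = r. Each division r_prev = q·r_cur + r_new produces the new row as (previous row) − q·(current row):
  row A: (105, 1, 0)   [1·105 + 0·29 = 105]
  row B: (29, 0, 1)   [0·105 + 1·29 = 29]
  105 = 3·29 + 18   → row C = row A − 3·row B = (18, 1, −3)   [check: 1·105 − 3·29 = 18]
  29 = 1·18 + 11   → row D = row B − 1·row C = (11, −1, 4)   [check: −1·105 + 4·29 = 11]
  18 = 1·11 + 7   → row E = row C − 1·row D = (7, 2, −7)   [check: 2·105 − 7·29 = 7]
  11 = 1·7 + 4   → row F = row D − 1·row E = (4, −3, 11)   [check: −3·105 + 11·29 = 4]
  7 = 1·4 + 3   → row G = row E − 1·row F = (3, 5, −18)   [check: 5·105 − 18·29 = 3]
  4 = 1·3 + 1   → row H = row F − 1·row G = (1, −8, 29)   [check: −8·105 + 29·29 = 1]
  3 = 3·1 + 0   → remainder 0, stop. gcd = 1 (last nonzero row H).
The gcd is 1, so 29 is invertible mod 105. The last nonzero row gives −8·105 + 29·29 = 1, so t = 29. So 29^(−1) ≡ 29 (mod 105). Verify: 29 · 29 = 841 ≡ 1 (mod 105). ✓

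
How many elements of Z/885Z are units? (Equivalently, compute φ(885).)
An element a ∈ Z/885Z is a unit iff gcd(a, 885) = 1, so the number of units is φ(885). φ is multiplicative, with φ(p^e) = p^e − p^(e−1). Factorise 885 = 3 · 5 · 59. Then
  φ(885) = (3 − 1) · (5 − 1) · (59 − 1) = 2 · 4 · 58 = 464.

Final answer: Z/885Z has φ(885) = 464 units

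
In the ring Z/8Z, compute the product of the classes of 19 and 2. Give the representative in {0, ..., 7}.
6

Reduce the factors first: 19 ≡ 3 (mod 8), so 19 · 2 ≡ 3 · 2 (mod 8). 3 · 2 = 6. Dividing by 8: 6 = 0·8 + 6. So (19 · 2) mod 8 = 6.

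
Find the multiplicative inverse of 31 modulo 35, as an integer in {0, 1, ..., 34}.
31^(−1) ≡ 26 (mod 35)

Apply the extended Euclidean algorithm to (35, 31), tracking rows (r, s, t) with s·35 + t·31 = r. Each division r_prev = q·r_cur + r_new produces the new row as (previous row) − q·(current row):
  row A: (35, 1, 0)   [1·35 + 0·31 = 35]
  row B: (31, 0, 1)   [0·35 + 1·31 = 31]
  35 = 1·31 + 4   → row C = row A − 1·row B = (4, 1, −1)   [check: 1·35 − 1·31 = 4]
  31 = 7·4 + 3   → row D = row B − 7·row C = (3, −7, 8)   [check: −7·35 + 8·31 = 3]
  4 = 1·3 + 1   → row E = row C − 1·row D = (1, 8, −9)   [check: 8·35 − 9·31 = 1]
  3 = 3·1 + 0   → remainder 0, stop. gcd = 1 (last nonzero row E).
The gcd is 1, so 31 is invertible mod 35. The last nonzero row gives 8·35 − 9·31 = 1, so t = −9. So 31^(−1) ≡ −9 ≡ 26 (mod 35). Verify: 31 · 26 = 806 ≡ 1 (mod 35). ✓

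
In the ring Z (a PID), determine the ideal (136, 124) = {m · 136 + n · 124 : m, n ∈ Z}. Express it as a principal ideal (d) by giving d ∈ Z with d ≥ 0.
(136, 124) = (4); d = 4

In the PID Z, (a, b) is generated by gcd(a, b). Compute gcd(136, 124) with the extended Euclidean algorithm, tracking rows (r, s, t) with s·136 + t·124 = r:
  row A: (136, 1, 0)   [1·136 + 0·124 = 136]
  row B: (124, 0, 1)   [0·136 + 1·124 = 124]
  136 = 1·124 + 12   → row C = row A − 1·row B = (12, 1, −1)   [check: 1·136 − 1·124 = 12]
  124 = 10·12 + 4   → row D = row B − 10·row C = (4, −10, 11)   [check: −10·136 + 11·124 = 4]
  12 = 3·4 + 0   → remainder 0, stop. gcd = 4 (last nonzero row D).
So gcd(136, 124) = 4, with Bézout identity −10·136 + 11·124 = 4. Containment (⊇): the Bézout identity exhibits 4 as an element of (136, 124), giving (4) ⊆ (136, 124). Containment (⊆): since 4 | 136 and 4 | 124 (136 = 4·34, 124 = 4·31), every Z-linear combination of 136 and 124 is divisible by 4, so (136, 124) ⊆ (4). Therefore (136, 124) = (4), d = 4.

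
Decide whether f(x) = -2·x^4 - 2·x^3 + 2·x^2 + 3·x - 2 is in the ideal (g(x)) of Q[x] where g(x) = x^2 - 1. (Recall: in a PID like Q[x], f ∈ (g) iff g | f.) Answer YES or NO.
NO

In Q[x] the ideal (g) consists of all multiples of g, so f ∈ (g) iff g | f, i.e. iff the remainder of f on division by g is 0. Divide f by g (g is monic, so eliminate the leading term of the running remainder at each step):
  leading term -2·x^4: subtract (-2·x^2)·g(x) = -2·x^4 + 2·x^2, leaving -2·x^3 + 3·x - 2
  leading term -2·x^3: subtract (-2·x)·g(x) = -2·x^3 + 2·x, leaving x - 2
The remainder r(x) = x - 2 ≠ 0 (and deg r < deg g), so g ∤ f, i.e. f ∉ (g).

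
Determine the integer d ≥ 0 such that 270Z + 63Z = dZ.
In the PID Z, (a, b) is generated by gcd(a, b). Compute gcd(270, 63) with the extended Euclidean algorithm, tracking rows (r, s, t) with s·270 + t·63 = r:
  row A: (270, 1, 0)   [1·270 + 0·63 = 270]
  row B: (63, 0, 1)   [0·270 + 1·63 = 63]
  270 = 4·63 + 18   → row C = row A − 4·row B = (18, 1, −4)   [check: 1·270 − 4·63 = 18]
  63 = 3·18 + 9   → row D = row B − 3·row C = (9, −3, 13)   [check: −3·270 + 13·63 = 9]
  18 = 2·9 + 0   → remainder 0, stop. gcd = 9 (last nonzero row D).
So gcd(270, 63) = 9, with Bézout identity −3·270 + 13·63 = 9. Containment (⊇): the Bézout identity exhibits 9 as an element of (270, 63), giving (9) ⊆ (270, 63). Containment (⊆): since 9 | 270 and 9 | 63 (270 = 9·30, 63 = 9·7), every Z-linear combination of 270 and 63 is divisible by 9, so (270, 63) ⊆ (9). Therefore (270, 63) = (9), d = 9.

Final answer: (270, 63) = (9); d = 9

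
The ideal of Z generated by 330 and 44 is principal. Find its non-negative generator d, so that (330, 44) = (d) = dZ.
In the PID Z, (a, b) is generated by gcd(a, b). Compute gcd(330, 44) with the extended Euclidean algorithm, tracking rows (r, s, t) with s·330 + t·44 = r:
  row A: (330, 1, 0)   [1·330 + 0·44 = 330]
  row B: (44, 0, 1)   [0·330 + 1·44 = 44]
  330 = 7·44 + 22   → row C = row A − 7·row B = (22, 1, −7)   [check: 1·330 − 7·44 = 22]
  44 = 2·22 + 0   → remainder 0, stop. gcd = 22 (last nonzero row C).
So gcd(330, 44) = 22, with Bézout identity 1·330 − 7·44 = 22. Containment (⊇): the Bézout identity exhibits 22 as an element of (330, 44), giving (22) ⊆ (330, 44). Containment (⊆): since 22 | 330 and 22 | 44 (330 = 22·15, 44 = 22·2), every Z-linear combination of 330 and 44 is divisible by 22, so (330, 44) ⊆ (22). Therefore (330, 44) = (22), d = 22.

Final answer: (330, 44) = (22); d = 22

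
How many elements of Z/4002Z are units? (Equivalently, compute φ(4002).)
Z/4002Z has φ(4002) = 1232 units

An element a ∈ Z/4002Z is a unit iff gcd(a, 4002) = 1, so the number of units is φ(4002). φ is multiplicative, with φ(p^e) = p^e − p^(e−1). Factorise 4002 = 2 · 3 · 23 · 29. Then
  φ(4002) = (2 − 1) · (3 − 1) · (23 − 1) · (29 − 1) = 1 · 2 · 22 · 28 = 1232.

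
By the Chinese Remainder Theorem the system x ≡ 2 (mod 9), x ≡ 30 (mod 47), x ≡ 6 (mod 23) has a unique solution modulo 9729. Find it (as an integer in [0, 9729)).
x ≡ 1064 (mod 9729); the representative in [0, 9729) is 1064

The moduli 9, 47, 23 are pairwise coprime, so by the CRT there is a unique solution mod 9·47·23 = 9729.
Solve by successive substitution. Start with x ≡ 2 (mod 9).
  Combine with x ≡ 30 (mod 47): write x = 2 + 9·t and require 2 + 9·t ≡ 30 (mod 47), i.e. 9·t ≡ 30 − 2 ≡ 28 (mod 47). Since 9^(−1) ≡ 21 (mod 47), t ≡ 21·28 ≡ 24 (mod 47). So x ≡ 2 + 9·24 = 218 (mod 423).
  Combine with x ≡ 6 (mod 23): write x = 218 + 423·t and require 218 + 423·t ≡ 6 (mod 23), i.e. 423·t ≡ 6 − 218 ≡ 18 (mod 23). Since 423^(−1) ≡ 18 (mod 23) (423 ≡ 9 (mod 23)), t ≡ 18·18 ≡ 2 (mod 23). So x ≡ 218 + 423·2 = 1064 (mod 9729).
Unique solution in [0, 9729): x = 1064.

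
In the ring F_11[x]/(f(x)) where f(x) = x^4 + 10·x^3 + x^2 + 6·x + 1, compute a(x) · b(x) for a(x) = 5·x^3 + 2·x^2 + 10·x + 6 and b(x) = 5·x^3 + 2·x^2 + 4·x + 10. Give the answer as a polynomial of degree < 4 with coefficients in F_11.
Multiply as integer polynomials: a · b = 25·x^6 + 20·x^5 + 74·x^4 + 108·x^3 + 72·x^2 + 124·x + 60. Reducing coefficients mod 11: a · b ≡ 3·x^6 + 9·x^5 + 8·x^4 + 9·x^3 + 6·x^2 + 3·x + 5. Now divide by f(x) = x^4 + 10·x^3 + x^2 + 6·x + 1 in F_11[x], eliminating the leading term at each step:
  leading term 3·x^6: subtract (3·x^2)·f(x) = 3·x^6 + 8·x^5 + 3·x^4 + 7·x^3 + 3·x^2, leaving x^5 + 5·x^4 + 2·x^3 + 3·x^2 + 3·x + 5 (coefficients mod 11)
  leading term x^5: subtract (x)·f(x) = x^5 + 10·x^4 + x^3 + 6·x^2 + x, leaving 6·x^4 + x^3 + 8·x^2 + 2·x + 5 (coefficients mod 11)
  leading term 6·x^4: subtract (6)·f(x) = 6·x^4 + 5·x^3 + 6·x^2 + 3·x + 6, leaving 7·x^3 + 2·x^2 + 10·x + 10 (coefficients mod 11)
The degree is now < 4, so this is the remainder. Hence a · b ≡ 7·x^3 + 2·x^2 + 10·x + 10 in F_11[x]/(f).

Final answer: a · b ≡ 7·x^3 + 2·x^2 + 10·x + 10 (mod f(x))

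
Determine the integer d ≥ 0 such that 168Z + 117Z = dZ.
In the PID Z, (a, b) is generated by gcd(a, b). Compute gcd(168, 117) with the extended Euclidean algorithm, tracking rows (r, s, t) with s·168 + t·117 = r:
  row A: (168, 1, 0)   [1·168 + 0·117 = 168]
  row B: (117, 0, 1)   [0·168 + 1·117 = 117]
  168 = 1·117 + 51   → row C = row A − 1·row B = (51, 1, −1)   [check: 1·168 − 1·117 = 51]
  117 = 2·51 + 15   → row D = row B − 2·row C = (15, −2, 3)   [check: −2·168 + 3·117 = 15]
  51 = 3·15 + 6   → row E = row C − 3·row D = (6, 7, −10)   [check: 7·168 − 10·117 = 6]
  15 = 2·6 + 3   → row F = row D − 2·row E = (3, −16, 23)   [check: −16·168 + 23·117 = 3]
  6 = 2·3 + 0   → remainder 0, stop. gcd = 3 (last nonzero row F).
So gcd(168, 117) = 3, with Bézout identity −16·168 + 23·117 = 3. Containment (⊇): the Bézout identity exhibits 3 as an element of (168, 117), giving (3) ⊆ (168, 117). Containment (⊆): since 3 | 168 and 3 | 117 (168 = 3·56, 117 = 3·39), every Z-linear combination of 168 and 117 is divisible by 3, so (168, 117) ⊆ (3). Therefore (168, 117) = (3), d = 3.

Final answer: (168, 117) = (3); d = 3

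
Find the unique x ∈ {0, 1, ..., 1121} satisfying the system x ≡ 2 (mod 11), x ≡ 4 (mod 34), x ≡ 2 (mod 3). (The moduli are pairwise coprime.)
The moduli 11, 34, 3 are pairwise coprime, so by the CRT there is a unique solution mod 11·34·3 = 1122.
Solve by successive substitution. Start with x ≡ 2 (mod 11).
  Combine with x ≡ 4 (mod 34): write x = 2 + 11·t and require 2 + 11·t ≡ 4 (mod 34), i.e. 11·t ≡ 4 − 2 ≡ 2 (mod 34). Since 11^(−1) ≡ 31 (mod 34), t ≡ 31·2 ≡ 28 (mod 34). So x ≡ 2 + 11·28 = 310 (mod 374).
  Combine with x ≡ 2 (mod 3): write x = 310 + 374·t and require 310 + 374·t ≡ 2 (mod 3), i.e. 374·t ≡ 2 − 310 ≡ 1 (mod 3). Since 374^(−1) ≡ 2 (mod 3) (374 ≡ 2 (mod 3)), t ≡ 2·1 ≡ 2 (mod 3). So x ≡ 310 + 374·2 = 1058 (mod 1122).
Unique solution in [0, 1122): x = 1058.

Final answer: x ≡ 1058 (mod 1122); the representative in [0, 1122) is 1058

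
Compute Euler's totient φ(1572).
φ(1572) = 520

φ is multiplicative, with φ(p^e) = p^e − p^(e−1). Factorise 1572 = 2^2 · 3 · 131. Then
  φ(1572) = (2^2 − 2^1) · (3 − 1) · (131 − 1) = 2 · 2 · 130 = 520.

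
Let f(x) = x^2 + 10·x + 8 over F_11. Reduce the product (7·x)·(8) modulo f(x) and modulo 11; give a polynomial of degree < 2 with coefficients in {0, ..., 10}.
a · b ≡ x (mod f(x))

Multiply as integer polynomials: a · b = 56·x. Reducing coefficients mod 11: a · b ≡ x. This already has degree < 2, so no reduction by f is needed. Hence a · b ≡ x in F_11[x]/(f).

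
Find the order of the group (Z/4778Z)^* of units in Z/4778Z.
|(Z/4778Z)^*| = 2388

(Z/4778Z)^* consists of the classes a with gcd(a, 4778) = 1, so its order is φ(4778). φ is multiplicative, with φ(p^e) = p^e − p^(e−1). Factorise 4778 = 2 · 2389. Then
  φ(4778) = (2 − 1) · (2389 − 1) = 1 · 2388 = 2388.
Thus |(Z/4778Z)^*| = 2388.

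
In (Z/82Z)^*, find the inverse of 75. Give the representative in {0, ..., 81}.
75^(−1) ≡ 35 (mod 82)

Apply the extended Euclidean algorithm to (82, 75), tracking rows (r, s, t) with s·82 + t·75 = r. Each division r_prev = q·r_cur + r_new produces the new row as (previous row) − q·(current row):
  row A: (82, 1, 0)   [1·82 + 0·75 = 82]
  row B: (75, 0, 1)   [0·82 + 1·75 = 75]
  82 = 1·75 + 7   → row C = row A − 1·row B = (7, 1, −1)   [check: 1·82 − 1·75 = 7]
  75 = 10·7 + 5   → row D = row B − 10·row C = (5, −10, 11)   [check: −10·82 + 11·75 = 5]
  7 = 1·5 + 2   → row E = row C − 1·row D = (2, 11, −12)   [check: 11·82 − 12·75 = 2]
  5 = 2·2 + 1   → row F = row D − 2·row E = (1, −32, 35)   [check: −32·82 + 35·75 = 1]
  2 = 2·1 + 0   → remainder 0, stop. gcd = 1 (last nonzero row F).
The gcd is 1, so 75 is invertible mod 82. The last nonzero row gives −32·82 + 35·75 = 1, so t = 35. So 75^(−1) ≡ 35 (mod 82). Verify: 75 · 35 = 2625 ≡ 1 (mod 82). ✓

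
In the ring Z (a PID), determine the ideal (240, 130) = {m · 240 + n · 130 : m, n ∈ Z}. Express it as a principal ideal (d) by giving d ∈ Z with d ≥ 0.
(240, 130) = (10); d = 10

In the PID Z, (a, b) is generated by gcd(a, b). Compute gcd(240, 130) with the extended Euclidean algorithm, tracking rows (r, s, t) with s·240 + t·130 = r:
  row A: (240, 1, 0)   [1·240 + 0·130 = 240]
  row B: (130, 0, 1)   [0·240 + 1·130 = 130]
  240 = 1·130 + 110   → row C = row A − 1·row B = (110, 1, −1)   [check: 1·240 − 1·130 = 110]
  130 = 1·110 + 20   → row D = row B − 1·row C = (20, −1, 2)   [check: −1·240 + 2·130 = 20]
  110 = 5·20 + 10   → row E = row C − 5·row D = (10, 6, −11)   [check: 6·240 − 11·130 = 10]
  20 = 2·10 + 0   → remainder 0, stop. gcd = 10 (last nonzero row E).
So gcd(240, 130) = 10, with Bézout identity 6·240 − 11·130 = 10. Containment (⊇): the Bézout identity exhibits 10 as an element of (240, 130), giving (10) ⊆ (240, 130). Containment (⊆): since 10 | 240 and 10 | 130 (240 = 10·24, 130 = 10·13), every Z-linear combination of 240 and 130 is divisible by 10, so (240, 130) ⊆ (10). Therefore (240, 130) = (10), d = 10.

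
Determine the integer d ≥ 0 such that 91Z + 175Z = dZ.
(91, 175) = (7); d = 7

In the PID Z, (a, b) is generated by gcd(a, b). Compute gcd(175, 91) with the extended Euclidean algorithm, tracking rows (r, s, t) with s·175 + t·91 = r:
  row A: (175, 1, 0)   [1·175 + 0·91 = 175]
  row B: (91, 0, 1)   [0·175 + 1·91 = 91]
  175 = 1·91 + 84   → row C = row A − 1·row B = (84, 1, −1)   [check: 1·175 − 1·91 = 84]
  91 = 1·84 + 7   → row D = row B − 1·row C = (7, −1, 2)   [check: −1·175 + 2·91 = 7]
  84 = 12·7 + 0   → remainder 0, stop. gcd = 7 (last nonzero row D).
So gcd(91, 175) = 7, with Bézout identity −1·175 + 2·91 = 7. Containment (⊇): the Bézout identity exhibits 7 as an element of (91, 175), giving (7) ⊆ (91, 175). Containment (⊆): since 7 | 91 and 7 | 175 (91 = 7·13, 175 = 7·25), every Z-linear combination of 91 and 175 is divisible by 7, so (91, 175) ⊆ (7). Therefore (91, 175) = (7), d = 7.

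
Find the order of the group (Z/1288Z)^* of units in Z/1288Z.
|(Z/1288Z)^*| = 528

(Z/1288Z)^* consists of the classes a with gcd(a, 1288) = 1, so its order is φ(1288). φ is multiplicative, with φ(p^e) = p^e − p^(e−1). Factorise 1288 = 2^3 · 7 · 23. Then
  φ(1288) = (2^3 − 2^2) · (7 − 1) · (23 − 1) = 4 · 6 · 22 = 528.
Thus |(Z/1288Z)^*| = 528.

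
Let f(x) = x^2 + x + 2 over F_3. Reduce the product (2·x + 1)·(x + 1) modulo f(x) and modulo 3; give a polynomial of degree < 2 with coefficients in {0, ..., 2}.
Multiply as integer polynomials: a · b = 2·x^2 + 3·x + 1. Reducing coefficients mod 3: a · b ≡ 2·x^2 + 1. Now divide by f(x) = x^2 + x + 2 in F_3[x], eliminating the leading term at each step:
  leading term 2·x^2: subtract (2)·f(x) = 2·x^2 + 2·x + 1, leaving x (coefficients mod 3)
The degree is now < 2, so this is the remainder. Hence a · b ≡ x in F_3[x]/(f).

Final answer: a · b ≡ x (mod f(x))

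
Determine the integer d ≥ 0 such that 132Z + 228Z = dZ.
In the PID Z, (a, b) is generated by gcd(a, b). Compute gcd(228, 132) with the extended Euclidean algorithm, tracking rows (r, s, t) with s·228 + t·132 = r:
  row A: (228, 1, 0)   [1·228 + 0·132 = 228]
  row B: (132, 0, 1)   [0·228 + 1·132 = 132]
  228 = 1·132 + 96   → row C = row A − 1·row B = (96, 1, −1)   [check: 1·228 − 1·132 = 96]
  132 = 1·96 + 36   → row D = row B − 1·row C = (36, −1, 2)   [check: −1·228 + 2·132 = 36]
  96 = 2·36 + 24   → row E = row C − 2·row D = (24, 3, −5)   [check: 3·228 − 5·132 = 24]
  36 = 1·24 + 12   → row F = row D − 1·row E = (12, −4, 7)   [check: −4·228 + 7·132 = 12]
  24 = 2·12 + 0   → remainder 0, stop. gcd = 12 (last nonzero row F).
So gcd(132, 228) = 12, with Bézout identity −4·228 + 7·132 = 12. Containment (⊇): the Bézout identity exhibits 12 as an element of (132, 228), giving (12) ⊆ (132, 228). Containment (⊆): since 12 | 132 and 12 | 228 (132 = 12·11, 228 = 12·19), every Z-linear combination of 132 and 228 is divisible by 12, so (132, 228) ⊆ (12). Therefore (132, 228) = (12), d = 12.

Final answer: (132, 228) = (12); d = 12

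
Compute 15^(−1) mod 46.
Apply the extended Euclidean algorithm to (46, 15), tracking rows (r, s, t) with s·46 + t·15 = r. Each division r_prev = q·r_cur + r_new produces the new row as (previous row) − q·(current row):
  row A: (46, 1, 0)   [1·46 + 0·15 = 46]
  row B: (15, 0, 1)   [0·46 + 1·15 = 15]
  46 = 3·15 + 1   → row C = row A − 3·row B = (1, 1, −3)   [check: 1·46 − 3·15 = 1]
  15 = 15·1 + 0   → remainder 0, stop. gcd = 1 (last nonzero row C).
The gcd is 1, so 15 is invertible mod 46. The last nonzero row gives 1·46 − 3·15 = 1, so t = −3. So 15^(−1) ≡ −3 ≡ 43 (mod 46). Verify: 15 · 43 = 645 ≡ 1 (mod 46). ✓

Final answer: 15^(−1) ≡ 43 (mod 46)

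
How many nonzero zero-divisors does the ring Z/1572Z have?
In Z/1572Z each nonzero element is either a unit (gcd with 1572 is 1) or a zero-divisor (gcd > 1). The number of units is φ(1572): factorise 1572 = 2^2 · 3 · 131, so φ(1572) = (2^2 − 2^1) · (3 − 1) · (131 − 1) = 2 · 2 · 130 = 520. The nonzero elements number 1572 − 1 = 1571. Hence the nonzero zero-divisors number 1571 − 520 = 1051.

Final answer: Z/1572Z has 1051 nonzero zero-divisors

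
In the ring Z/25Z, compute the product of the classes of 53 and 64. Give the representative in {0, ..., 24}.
Reduce the factors first: 53 ≡ 3, 64 ≡ 14 (mod 25), so 53 · 64 ≡ 3 · 14 (mod 25). 3 · 14 = 42. Dividing by 25: 42 = 1·25 + 17. So (53 · 64) mod 25 = 17.

Final answer: 17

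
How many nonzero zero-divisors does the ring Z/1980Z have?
In Z/1980Z each nonzero element is either a unit (gcd with 1980 is 1) or a zero-divisor (gcd > 1). The number of units is φ(1980): factorise 1980 = 2^2 · 3^2 · 5 · 11, so φ(1980) = (2^2 − 2^1) · (3^2 − 3^1) · (5 − 1) · (11 − 1) = 2 · 6 · 4 · 10 = 480. The nonzero elements number 1980 − 1 = 1979. Hence the nonzero zero-divisors number 1979 − 480 = 1499.

Final answer: Z/1980Z has 1499 nonzero zero-divisors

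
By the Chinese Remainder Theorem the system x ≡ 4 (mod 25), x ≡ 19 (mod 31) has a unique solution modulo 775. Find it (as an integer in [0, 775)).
x ≡ 329 (mod 775); the representative in [0, 775) is 329

The moduli 25, 31 are pairwise coprime, so by the CRT there is a unique solution mod 25·31 = 775.
Solve by successive substitution. Start with x ≡ 4 (mod 25).
  Combine with x ≡ 19 (mod 31): write x = 4 + 25·t and require 4 + 25·t ≡ 19 (mod 31), i.e. 25·t ≡ 19 − 4 ≡ 15 (mod 31). Since 25^(−1) ≡ 5 (mod 31), t ≡ 5·15 ≡ 13 (mod 31). So x ≡ 4 + 25·13 = 329 (mod 775).
Unique solution in [0, 775): x = 329.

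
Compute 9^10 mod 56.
9

Use repeated squaring. Binary(10) = 1010. Walk through the bits of the exponent 10 left-to-right: at each bit after the leading one, square the running value, then multiply by 9 if the bit is 1 (always reducing mod 56):
  bit 1 = 1 (leading): start with 9.
  bit 2 = 0: square 9^2 = 81 ≡ 25 (mod 56).
  bit 3 = 1: square 25^2 = 625 ≡ 9; bit is 1, so multiply 9·9 = 81 ≡ 25 (mod 56).
  bit 4 = 0: square 25^2 = 625 ≡ 9 (mod 56).
Final value: 9^10 ≡ 9 (mod 56).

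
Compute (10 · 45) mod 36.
18

Reduce the factors first: 45 ≡ 9 (mod 36), so 10 · 45 ≡ 10 · 9 (mod 36). 10 · 9 = 90. Dividing by 36: 90 = 2·36 + 18. So (10 · 45) mod 36 = 18.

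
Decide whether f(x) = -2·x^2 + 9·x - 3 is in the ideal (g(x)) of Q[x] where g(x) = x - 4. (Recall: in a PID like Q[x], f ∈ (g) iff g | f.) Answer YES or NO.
NO

In Q[x] the ideal (g) consists of all multiples of g, so f ∈ (g) iff g | f, i.e. iff the remainder of f on division by g is 0. Divide f by g (g is monic, so eliminate the leading term of the running remainder at each step):
  leading term -2·x^2: subtract (-2·x)·g(x) = -2·x^2 + 8·x, leaving x - 3
  leading term x: subtract (1)·g(x) = x - 4, leaving 1
The remainder r(x) = 1 ≠ 0 (and deg r < deg g), so g ∤ f, i.e. f ∉ (g).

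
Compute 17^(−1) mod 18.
17^(−1) ≡ 17 (mod 18)

Apply the extended Euclidean algorithm to (18, 17), tracking rows (r, s, t) with s·18 + t·17 = r. Each division r_prev = q·r_cur + r_new produces the new row as (previous row) − q·(current row):
  row A: (18, 1, 0)   [1·18 + 0·17 = 18]
  row B: (17, 0, 1)   [0·18 + 1·17 = 17]
  18 = 1·17 + 1   → row C = row A − 1·row B = (1, 1, −1)   [check: 1·18 − 1·17 = 1]
  17 = 17·1 + 0   → remainder 0, stop. gcd = 1 (last nonzero row C).
The gcd is 1, so 17 is invertible mod 18. The last nonzero row gives 1·18 − 1·17 = 1, so t = −1. So 17^(−1) ≡ −1 ≡ 17 (mod 18). Verify: 17 · 17 = 289 ≡ 1 (mod 18). ✓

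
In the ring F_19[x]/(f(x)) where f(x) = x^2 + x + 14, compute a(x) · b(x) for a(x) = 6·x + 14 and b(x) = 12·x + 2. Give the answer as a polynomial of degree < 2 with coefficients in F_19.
a · b ≡ 13·x + 8 (mod f(x))

Multiply as integer polynomials: a · b = 72·x^2 + 180·x + 28. Reducing coefficients mod 19: a · b ≡ 15·x^2 + 9·x + 9. Now divide by f(x) = x^2 + x + 14 in F_19[x], eliminating the leading term at each step:
  leading term 15·x^2: subtract (15)·f(x) = 15·x^2 + 15·x + 1, leaving 13·x + 8 (coefficients mod 19)
The degree is now < 2, so this is the remainder. Hence a · b ≡ 13·x + 8 in F_19[x]/(f).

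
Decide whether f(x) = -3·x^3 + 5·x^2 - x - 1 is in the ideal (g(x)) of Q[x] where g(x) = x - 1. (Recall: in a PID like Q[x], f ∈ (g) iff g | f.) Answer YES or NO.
YES

In Q[x] the ideal (g) consists of all multiples of g, so f ∈ (g) iff g | f, i.e. iff the remainder of f on division by g is 0. Divide f by g (g is monic, so eliminate the leading term of the running remainder at each step):
  leading term -3·x^3: subtract (-3·x^2)·g(x) = -3·x^3 + 3·x^2, leaving 2·x^2 - x - 1
  leading term 2·x^2: subtract (2·x)·g(x) = 2·x^2 - 2·x, leaving x - 1
  leading term x: subtract (1)·g(x) = x - 1, leaving 0
The remainder is 0, so f(x) = g(x) · h(x) with h(x) = -3·x^2 + 2·x + 1. Hence g | f, i.e. f ∈ (g).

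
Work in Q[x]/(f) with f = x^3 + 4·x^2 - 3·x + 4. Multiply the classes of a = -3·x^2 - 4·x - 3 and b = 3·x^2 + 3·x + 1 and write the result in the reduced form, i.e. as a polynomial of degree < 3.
First multiply in Q[x] without reducing: a · b = -9·x^4 - 21·x^3 - 24·x^2 - 13·x - 3. Now divide by f(x) = x^3 + 4·x^2 - 3·x + 4, eliminating the leading term at each step:
  leading term -9·x^4: subtract (-9·x)·f(x) = -9·x^4 - 36·x^3 + 27·x^2 - 36·x, leaving 15·x^3 - 51·x^2 + 23·x - 3
  leading term 15·x^3: subtract (15)·f(x) = 15·x^3 + 60·x^2 - 45·x + 60, leaving -111·x^2 + 68·x - 63
The degree is now < 3, so this is the remainder. Hence a · b ≡ -111·x^2 + 68·x - 63 in Q[x]/(f).

Final answer: a · b ≡ -111·x^2 + 68·x - 63 (mod f(x))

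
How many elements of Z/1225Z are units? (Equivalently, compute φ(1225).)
Z/1225Z has φ(1225) = 840 units

An element a ∈ Z/1225Z is a unit iff gcd(a, 1225) = 1, so the number of units is φ(1225). φ is multiplicative, with φ(p^e) = p^e − p^(e−1). Factorise 1225 = 5^2 · 7^2. Then
  φ(1225) = (5^2 − 5^1) · (7^2 − 7^1) = 20 · 42 = 840.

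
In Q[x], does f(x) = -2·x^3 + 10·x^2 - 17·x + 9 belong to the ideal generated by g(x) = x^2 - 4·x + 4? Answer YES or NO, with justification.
NO

In Q[x] the ideal (g) consists of all multiples of g, so f ∈ (g) iff g | f, i.e. iff the remainder of f on division by g is 0. Divide f by g (g is monic, so eliminate the leading term of the running remainder at each step):
  leading term -2·x^3: subtract (-2·x)·g(x) = -2·x^3 + 8·x^2 - 8·x, leaving 2·x^2 - 9·x + 9
  leading term 2·x^2: subtract (2)·g(x) = 2·x^2 - 8·x + 8, leaving 1 - x
The remainder r(x) = 1 - x ≠ 0 (and deg r < deg g), so g ∤ f, i.e. f ∉ (g).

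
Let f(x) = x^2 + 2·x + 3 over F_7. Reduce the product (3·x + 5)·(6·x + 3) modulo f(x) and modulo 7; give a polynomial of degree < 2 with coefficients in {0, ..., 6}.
a · b ≡ 3·x + 3 (mod f(x))

Multiply as integer polynomials: a · b = 18·x^2 + 39·x + 15. Reducing coefficients mod 7: a · b ≡ 4·x^2 + 4·x + 1. Now divide by f(x) = x^2 + 2·x + 3 in F_7[x], eliminating the leading term at each step:
  leading term 4·x^2: subtract (4)·f(x) = 4·x^2 + x + 5, leaving 3·x + 3 (coefficients mod 7)
The degree is now < 2, so this is the remainder. Hence a · b ≡ 3·x + 3 in F_7[x]/(f).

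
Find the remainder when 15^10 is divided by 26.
23

Use repeated squaring. Binary(10) = 1010. Walk through the bits of the exponent 10 left-to-right: at each bit after the leading one, square the running value, then multiply by 15 if the bit is 1 (always reducing mod 26):
  bit 1 = 1 (leading): start with 15.
  bit 2 = 0: square 15^2 = 225 ≡ 17 (mod 26).
  bit 3 = 1: square 17^2 = 289 ≡ 3; bit is 1, so multiply 3·15 = 45 ≡ 19 (mod 26).
  bit 4 = 0: square 19^2 = 361 ≡ 23 (mod 26).
Final value: 15^10 ≡ 23 (mod 26).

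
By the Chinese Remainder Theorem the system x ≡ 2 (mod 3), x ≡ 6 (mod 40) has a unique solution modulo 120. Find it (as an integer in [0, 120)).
x ≡ 86 (mod 120); the representative in [0, 120) is 86

The moduli 3, 40 are pairwise coprime, so by the CRT there is a unique solution mod 3·40 = 120.
Solve by successive substitution. Start with x ≡ 2 (mod 3).
  Combine with x ≡ 6 (mod 40): write x = 2 + 3·t and require 2 + 3·t ≡ 6 (mod 40), i.e. 3·t ≡ 6 − 2 ≡ 4 (mod 40). Since 3^(−1) ≡ 27 (mod 40), t ≡ 27·4 ≡ 28 (mod 40). So x ≡ 2 + 3·28 = 86 (mod 120).
Unique solution in [0, 120): x = 86.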